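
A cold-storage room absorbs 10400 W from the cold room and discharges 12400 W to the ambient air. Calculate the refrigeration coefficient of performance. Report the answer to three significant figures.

The first law gives Q̇_H = Q̇_C + Ẇ, so the three rates are Q̇_C = 10400, Q̇_H = 12400, Ẇ = 2000 W.
COP_R = Q̇_C/Ẇ = 10400/2000 = 5.200.

5.20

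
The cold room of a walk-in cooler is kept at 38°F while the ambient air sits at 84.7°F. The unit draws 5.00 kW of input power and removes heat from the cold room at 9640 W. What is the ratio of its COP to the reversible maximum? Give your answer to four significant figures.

Converting, Q̇_C = 9640 W = 9.640 kW, so COP_actual = Q̇_C/Ẇ = 9.640/5.000 = 1.928.
In absolute terms T_C = 276.48 K and T_H = 302.43 K, so ΔT = 25.94 K.
COP_Carnot = T_C/ΔT = 276.48/25.94 = 10.66.
η_II = COP_actual/COP_Carnot = 1.928/10.66 = 0.1809.

0.1809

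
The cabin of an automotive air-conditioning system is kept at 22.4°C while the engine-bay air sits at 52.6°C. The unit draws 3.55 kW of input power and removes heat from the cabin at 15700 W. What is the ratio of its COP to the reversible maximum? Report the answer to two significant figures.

0.45

Converting, Q̇_C = 15700 W = 15.70 kW, so COP_actual = Q̇_C/Ẇ = 15.70/3.550 = 4.423.
In absolute terms T_C = 295.55 K and T_H = 325.75 K, so ΔT = 30.20 K.
COP_Carnot = T_C/ΔT = 295.55/30.20 = 9.786.
η_II = COP_actual/COP_Carnot = 4.423/9.786 = 0.4519.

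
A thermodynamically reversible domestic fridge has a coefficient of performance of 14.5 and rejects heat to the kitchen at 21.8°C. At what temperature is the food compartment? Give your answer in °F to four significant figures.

For a Carnot refrigerator COP_R = T_C/(T_H − T_C), so T_C = COP·T_H/(1 + COP).
With T_H = 294.95 K, T_C = 14.5 × 294.95/15.50 = 275.92 K.
Converting, 275.92 K = 36.99°F.

36.99 °F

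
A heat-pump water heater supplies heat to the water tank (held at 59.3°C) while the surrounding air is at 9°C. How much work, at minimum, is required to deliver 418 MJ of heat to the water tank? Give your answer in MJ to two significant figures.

63 MJ

In absolute terms T_C = 282.15 K and T_H = 332.45 K, so ΔT = 50.30 K.
The reversible limit is COP_HP = T_H/ΔT = 6.609, so W_min = Q_H/COP = Q_H·ΔT/T_H.
W_min = 418.0 × 50.30/332.45 = 63.24 MJ.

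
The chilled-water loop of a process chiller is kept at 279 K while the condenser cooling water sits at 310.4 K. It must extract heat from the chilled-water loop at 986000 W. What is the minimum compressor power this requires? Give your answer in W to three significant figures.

The reservoir spacing is ΔT = 310.4 − 279 = 31.40 K.
COP_Carnot = T_C/ΔT = 279.00/31.40 = 8.885.
Ẇ_min = Q̇/COP_Carnot = 986000/8.885 = 111000 W.

111000 W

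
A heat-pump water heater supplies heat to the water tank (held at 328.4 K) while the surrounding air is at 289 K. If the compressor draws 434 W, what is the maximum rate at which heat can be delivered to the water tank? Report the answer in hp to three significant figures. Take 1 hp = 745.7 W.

4.85 hp

The reservoir spacing is ΔT = 328.4 − 289 = 39.40 K.
COP_Carnot = T_H/ΔT = 328.40/39.40 = 8.335.
Q̇_max = COP_Carnot × Ẇ = 8.335 × 434.0 W = 3617 W = 4.851 hp.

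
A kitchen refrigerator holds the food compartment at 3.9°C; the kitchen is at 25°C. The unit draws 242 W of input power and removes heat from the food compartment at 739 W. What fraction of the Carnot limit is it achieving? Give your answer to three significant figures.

COP_actual = Q̇_C/Ẇ = 739.0/242.0 = 3.054.
In absolute terms T_C = 277.05 K and T_H = 298.15 K, so ΔT = 21.10 K.
COP_Carnot = T_C/ΔT = 277.05/21.10 = 13.13.
η_II = COP_actual/COP_Carnot = 3.054/13.13 = 0.2326.

0.233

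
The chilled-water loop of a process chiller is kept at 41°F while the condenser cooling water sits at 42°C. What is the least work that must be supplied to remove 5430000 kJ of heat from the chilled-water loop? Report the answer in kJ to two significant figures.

720000 kJ

In absolute terms T_C = 278.15 K and T_H = 315.15 K, so ΔT = 37.00 K.
The reversible limit is COP_R = T_C/ΔT = 7.518, so W_min = Q_C/COP = Q_C·ΔT/T_C.
W_min = 5430000 × 37.00/278.15 = 722300 kJ.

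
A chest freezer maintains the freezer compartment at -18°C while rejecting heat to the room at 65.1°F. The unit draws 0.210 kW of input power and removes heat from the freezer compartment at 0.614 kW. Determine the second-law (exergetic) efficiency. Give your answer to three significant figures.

0.417

COP_actual = Q̇_C/Ẇ = 0.6140/0.2100 = 2.924.
In absolute terms T_C = 255.15 K and T_H = 291.54 K, so ΔT = 36.39 K.
COP_Carnot = T_C/ΔT = 255.15/36.39 = 7.012.
η_II = COP_actual/COP_Carnot = 2.924/7.012 = 0.4170.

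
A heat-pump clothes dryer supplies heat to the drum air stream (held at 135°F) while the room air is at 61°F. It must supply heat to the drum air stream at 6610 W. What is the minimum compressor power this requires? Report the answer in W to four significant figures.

In absolute terms T_C = 289.26 K and T_H = 330.37 K, so ΔT = 41.11 K.
COP_Carnot = T_H/ΔT = 330.37/41.11 = 8.036.
Ẇ_min = Q̇/COP_Carnot = 6610/8.036 = 822.5 W.

822.5 W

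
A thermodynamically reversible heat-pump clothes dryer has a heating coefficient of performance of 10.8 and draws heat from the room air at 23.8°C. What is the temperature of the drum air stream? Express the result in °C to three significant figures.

COP_HP = T_H/(T_H − T_C) rearranges to T_H = COP·T_C/(COP − 1).
With T_C = 296.95 K, T_H = 10.8 × 296.95/9.800 = 327.25 K.
Converting, 327.25 K = 54.10°C.

54.1 °C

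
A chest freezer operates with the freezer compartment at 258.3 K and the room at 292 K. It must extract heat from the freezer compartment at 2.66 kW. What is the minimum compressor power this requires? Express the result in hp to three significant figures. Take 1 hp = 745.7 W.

0.465 hp

The reservoir spacing is ΔT = 292 − 258.3 = 33.70 K.
COP_Carnot = T_C/ΔT = 258.30/33.70 = 7.665.
Ẇ_min = Q̇/COP_Carnot = 2.660/7.665 = 0.3470 kW = 0.4654 hp.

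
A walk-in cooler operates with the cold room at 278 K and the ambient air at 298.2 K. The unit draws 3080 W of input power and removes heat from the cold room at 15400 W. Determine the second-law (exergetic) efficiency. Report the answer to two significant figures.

0.36

COP_actual = Q̇_C/Ẇ = 15400/3080 = 5.000.
The reservoir spacing is ΔT = 298.2 − 278 = 20.20 K.
COP_Carnot = T_C/ΔT = 278.00/20.20 = 13.76.
η_II = COP_actual/COP_Carnot = 5.000/13.76 = 0.3633.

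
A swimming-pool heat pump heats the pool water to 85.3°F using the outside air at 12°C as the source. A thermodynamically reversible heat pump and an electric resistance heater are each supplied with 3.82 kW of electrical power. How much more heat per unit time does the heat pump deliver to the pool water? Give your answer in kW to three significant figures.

61.9 kW

In absolute terms T_C = 285.15 K and T_H = 302.76 K, so ΔT = 17.61 K.
COP_Carnot = T_H/ΔT = 302.76/17.61 = 17.19.
The heat pump delivers Q̇_H = COP × Ẇ = 65.67 kW; the resistance heater delivers Ẇ = 3.820 kW.
Extra = (COP − 1)·Ẇ = 61.85 kW.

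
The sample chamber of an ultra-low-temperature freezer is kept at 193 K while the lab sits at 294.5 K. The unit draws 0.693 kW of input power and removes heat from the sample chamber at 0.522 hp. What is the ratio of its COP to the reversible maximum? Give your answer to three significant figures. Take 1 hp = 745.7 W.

0.295

Converting, Q̇_C = 0.5220 hp = 0.3893 kW, so COP_actual = Q̇_C/Ẇ = 0.3893/0.6930 = 0.5617.
The reservoir spacing is ΔT = 294.5 − 193 = 101.5 K.
COP_Carnot = T_C/ΔT = 193.00/101.5 = 1.901.
η_II = COP_actual/COP_Carnot = 0.5617/1.901 = 0.2954.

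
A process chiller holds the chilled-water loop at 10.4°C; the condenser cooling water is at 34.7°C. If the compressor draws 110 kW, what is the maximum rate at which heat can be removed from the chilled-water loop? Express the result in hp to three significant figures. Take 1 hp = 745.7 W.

1720 hp

In absolute terms T_C = 283.55 K and T_H = 307.85 K, so ΔT = 24.30 K.
COP_Carnot = T_C/ΔT = 283.55/24.30 = 11.67.
Q̇_max = COP_Carnot × Ẇ = 11.67 × 110.0 kW = 1284 kW = 1721 hp.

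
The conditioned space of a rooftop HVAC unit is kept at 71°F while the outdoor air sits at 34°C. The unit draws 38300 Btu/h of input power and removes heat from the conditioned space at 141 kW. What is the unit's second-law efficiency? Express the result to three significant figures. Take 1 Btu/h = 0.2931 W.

Converting, Q̇_C = 141.0 kW = 481100 Btu/h, so COP_actual = Q̇_C/Ẇ = 481100/38300 = 12.56.
In absolute terms T_C = 294.82 K and T_H = 307.15 K, so ΔT = 12.33 K.
COP_Carnot = T_C/ΔT = 294.82/12.33 = 23.90.
η_II = COP_actual/COP_Carnot = 12.56/23.90 = 0.5255.

0.525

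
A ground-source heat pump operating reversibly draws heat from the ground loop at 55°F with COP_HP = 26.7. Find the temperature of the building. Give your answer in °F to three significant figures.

75.0 °F

COP_HP = T_H/(T_H − T_C) rearranges to T_H = COP·T_C/(COP − 1).
With T_C = 285.93 K, T_H = 26.7 × 285.93/25.70 = 297.05 K.
Converting, 297.05 K = 75.03°F.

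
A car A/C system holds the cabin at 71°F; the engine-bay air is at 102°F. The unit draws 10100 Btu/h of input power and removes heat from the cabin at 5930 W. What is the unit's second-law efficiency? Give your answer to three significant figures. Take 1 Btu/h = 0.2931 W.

0.117

Converting, Q̇_C = 5930 W = 20230 Btu/h, so COP_actual = Q̇_C/Ẇ = 20230/10100 = 2.003.
In absolute terms T_C = 294.82 K and T_H = 312.04 K, so ΔT = 17.22 K.
COP_Carnot = T_C/ΔT = 294.82/17.22 = 17.12.
η_II = COP_actual/COP_Carnot = 2.003/17.12 = 0.1170.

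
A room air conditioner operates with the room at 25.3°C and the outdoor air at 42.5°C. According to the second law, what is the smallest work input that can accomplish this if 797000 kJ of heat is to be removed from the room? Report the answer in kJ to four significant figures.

In absolute terms T_C = 298.45 K and T_H = 315.65 K, so ΔT = 17.20 K.
The reversible limit is COP_R = T_C/ΔT = 17.35, so W_min = Q_C/COP = Q_C·ΔT/T_C.
W_min = 797000 × 17.20/298.45 = 45930 kJ.

45930 kJ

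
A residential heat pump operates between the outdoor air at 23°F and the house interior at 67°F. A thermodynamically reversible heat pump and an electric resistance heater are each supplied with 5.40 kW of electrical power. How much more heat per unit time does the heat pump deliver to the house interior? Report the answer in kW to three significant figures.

In absolute terms T_C = 268.15 K and T_H = 292.59 K, so ΔT = 24.44 K.
COP_Carnot = T_H/ΔT = 292.59/24.44 = 11.97.
The heat pump delivers Q̇_H = COP × Ẇ = 64.64 kW; the resistance heater delivers Ẇ = 5.400 kW.
Extra = (COP − 1)·Ẇ = 59.24 kW.

59.2 kW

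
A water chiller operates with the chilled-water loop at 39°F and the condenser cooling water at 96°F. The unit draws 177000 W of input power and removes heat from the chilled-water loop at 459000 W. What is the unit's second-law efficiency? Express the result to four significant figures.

COP_actual = Q̇_C/Ẇ = 459000/177000 = 2.593.
In absolute terms T_C = 277.04 K and T_H = 308.71 K, so ΔT = 31.67 K.
COP_Carnot = T_C/ΔT = 277.04/31.67 = 8.749.
η_II = COP_actual/COP_Carnot = 2.593/8.749 = 0.2964.

0.2964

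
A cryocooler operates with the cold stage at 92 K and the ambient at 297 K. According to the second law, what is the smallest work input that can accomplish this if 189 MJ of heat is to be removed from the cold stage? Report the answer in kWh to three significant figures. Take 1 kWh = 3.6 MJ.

117 kWh

The reservoir spacing is ΔT = 297 − 92 = 205.0 K.
The reversible limit is COP_R = T_C/ΔT = 0.4488, so W_min = Q_C/COP = Q_C·ΔT/T_C.
W_min = 189.0 × 205.0/92.00 = 421.1 MJ = 117.0 kWh.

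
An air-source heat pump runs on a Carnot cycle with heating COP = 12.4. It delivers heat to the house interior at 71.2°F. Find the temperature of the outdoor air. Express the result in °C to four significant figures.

COP_HP = T_H/(T_H − T_C) gives T_H − T_C = T_H/COP.
With T_H = 294.93 K, T_C = 294.93 × (1 − 1/12.4) = 271.14 K.
Converting, 271.14 K = -2.01°C.

-2.007 °C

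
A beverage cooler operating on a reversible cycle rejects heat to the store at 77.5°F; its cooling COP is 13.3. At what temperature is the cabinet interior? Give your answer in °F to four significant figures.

For a Carnot refrigerator COP_R = T_C/(T_H − T_C), so T_C = COP·T_H/(1 + COP).
With T_H = 298.43 K, T_C = 13.3 × 298.43/14.30 = 277.56 K.
Converting, 277.56 K = 39.94°F.

39.94 °F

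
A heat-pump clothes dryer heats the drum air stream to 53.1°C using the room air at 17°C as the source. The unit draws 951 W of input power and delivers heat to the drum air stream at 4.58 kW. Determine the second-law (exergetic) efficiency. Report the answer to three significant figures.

Converting, Q̇_H = 4.580 kW = 4580 W, so COP_actual = Q̇_H/Ẇ = 4580/951.0 = 4.816.
In absolute terms T_C = 290.15 K and T_H = 326.25 K, so ΔT = 36.10 K.
COP_Carnot = T_H/ΔT = 326.25/36.10 = 9.037.
η_II = COP_actual/COP_Carnot = 4.816/9.037 = 0.5329.

0.533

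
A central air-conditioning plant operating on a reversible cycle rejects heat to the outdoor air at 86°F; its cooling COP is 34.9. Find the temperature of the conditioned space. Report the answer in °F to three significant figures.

70.8 °F

For a Carnot refrigerator COP_R = T_C/(T_H − T_C), so T_C = COP·T_H/(1 + COP).
With T_H = 303.15 K, T_C = 34.9 × 303.15/35.90 = 294.71 K.
Converting, 294.71 K = 70.80°F.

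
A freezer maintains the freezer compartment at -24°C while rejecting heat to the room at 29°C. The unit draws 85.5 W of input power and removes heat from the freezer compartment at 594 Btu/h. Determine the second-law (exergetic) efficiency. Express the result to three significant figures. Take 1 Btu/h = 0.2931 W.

0.433

Converting, Q̇_C = 594.0 Btu/h = 174.1 W, so COP_actual = Q̇_C/Ẇ = 174.1/85.50 = 2.036.
In absolute terms T_C = 249.15 K and T_H = 302.15 K, so ΔT = 53.00 K.
COP_Carnot = T_C/ΔT = 249.15/53.00 = 4.701.
η_II = COP_actual/COP_Carnot = 2.036/4.701 = 0.4332.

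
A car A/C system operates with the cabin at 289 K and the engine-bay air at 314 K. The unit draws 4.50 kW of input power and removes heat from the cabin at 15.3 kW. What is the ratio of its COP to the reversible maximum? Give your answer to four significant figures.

COP_actual = Q̇_C/Ẇ = 15.30/4.500 = 3.400.
The reservoir spacing is ΔT = 314 − 289 = 25.00 K.
COP_Carnot = T_C/ΔT = 289.00/25.00 = 11.56.
η_II = COP_actual/COP_Carnot = 3.400/11.56 = 0.2941.

0.2941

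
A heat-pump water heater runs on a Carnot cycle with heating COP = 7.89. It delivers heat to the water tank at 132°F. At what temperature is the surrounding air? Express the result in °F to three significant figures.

57.0 °F

COP_HP = T_H/(T_H − T_C) gives T_H − T_C = T_H/COP.
With T_H = 328.71 K, T_C = 328.71 × (1 − 1/7.89) = 287.04 K.
Converting, 287.04 K = 57.01°F.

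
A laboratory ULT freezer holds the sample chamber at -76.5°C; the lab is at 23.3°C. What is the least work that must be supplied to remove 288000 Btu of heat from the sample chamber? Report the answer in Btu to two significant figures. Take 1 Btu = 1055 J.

150000 Btu

In absolute terms T_C = 196.65 K and T_H = 296.45 K, so ΔT = 99.80 K.
The reversible limit is COP_R = T_C/ΔT = 1.970, so W_min = Q_C/COP = Q_C·ΔT/T_C.
W_min = 288000 × 99.80/196.65 = 146200 Btu.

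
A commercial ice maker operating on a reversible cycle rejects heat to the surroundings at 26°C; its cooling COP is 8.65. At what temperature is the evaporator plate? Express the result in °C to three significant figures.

-5.00 °C

For a Carnot refrigerator COP_R = T_C/(T_H − T_C), so T_C = COP·T_H/(1 + COP).
With T_H = 299.15 K, T_C = 8.65 × 299.15/9.650 = 268.15 K.
Converting, 268.15 K = -5.00°C.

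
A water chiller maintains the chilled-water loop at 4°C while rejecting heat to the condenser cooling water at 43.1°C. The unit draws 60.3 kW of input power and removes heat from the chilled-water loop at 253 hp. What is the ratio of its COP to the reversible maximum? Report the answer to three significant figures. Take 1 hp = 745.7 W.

0.441

Converting, Q̇_C = 253.0 hp = 188.7 kW, so COP_actual = Q̇_C/Ẇ = 188.7/60.30 = 3.129.
In absolute terms T_C = 277.15 K and T_H = 316.25 K, so ΔT = 39.10 K.
COP_Carnot = T_C/ΔT = 277.15/39.10 = 7.088.
η_II = COP_actual/COP_Carnot = 3.129/7.088 = 0.4414.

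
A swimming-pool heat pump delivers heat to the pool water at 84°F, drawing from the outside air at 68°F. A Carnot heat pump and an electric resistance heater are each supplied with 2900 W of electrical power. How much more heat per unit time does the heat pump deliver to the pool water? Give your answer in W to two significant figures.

96000 W

In absolute terms T_C = 293.15 K and T_H = 302.04 K, so ΔT = 8.889 K.
COP_Carnot = T_H/ΔT = 302.04/8.889 = 33.98.
The heat pump delivers Q̇_H = COP × Ẇ = 98540 W; the resistance heater delivers Ẇ = 2900 W.
Extra = (COP − 1)·Ẇ = 95640 W.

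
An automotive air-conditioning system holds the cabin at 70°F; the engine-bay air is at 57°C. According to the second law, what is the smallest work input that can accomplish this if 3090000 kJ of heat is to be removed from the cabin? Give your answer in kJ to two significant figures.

380000 kJ

In absolute terms T_C = 294.26 K and T_H = 330.15 K, so ΔT = 35.89 K.
The reversible limit is COP_R = T_C/ΔT = 8.199, so W_min = Q_C/COP = Q_C·ΔT/T_C.
W_min = 3090000 × 35.89/294.26 = 376900 kJ.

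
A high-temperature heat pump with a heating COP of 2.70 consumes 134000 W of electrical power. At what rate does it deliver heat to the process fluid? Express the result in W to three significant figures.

362000 W

Q̇_H = COP_HP × Ẇ = 2.70 × 134000 = 361800 W.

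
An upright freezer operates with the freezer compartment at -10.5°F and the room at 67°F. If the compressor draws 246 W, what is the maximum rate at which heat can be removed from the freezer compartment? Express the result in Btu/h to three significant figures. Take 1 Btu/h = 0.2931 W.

In absolute terms T_C = 249.54 K and T_H = 292.59 K, so ΔT = 43.06 K.
COP_Carnot = T_C/ΔT = 249.54/43.06 = 5.796.
Q̇_max = COP_Carnot × Ẇ = 5.796 × 246.0 W = 1426 W = 4864 Btu/h.

4860 Btu/h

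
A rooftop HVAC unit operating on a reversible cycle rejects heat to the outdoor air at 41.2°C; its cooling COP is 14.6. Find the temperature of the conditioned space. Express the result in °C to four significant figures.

For a Carnot refrigerator COP_R = T_C/(T_H − T_C), so T_C = COP·T_H/(1 + COP).
With T_H = 314.35 K, T_C = 14.6 × 314.35/15.60 = 294.20 K.
Converting, 294.20 K = 21.05°C.

21.05 °C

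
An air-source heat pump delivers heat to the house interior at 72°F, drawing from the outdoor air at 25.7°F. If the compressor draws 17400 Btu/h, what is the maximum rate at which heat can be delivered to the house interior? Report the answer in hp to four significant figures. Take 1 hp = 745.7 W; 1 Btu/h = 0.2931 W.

In absolute terms T_C = 269.65 K and T_H = 295.37 K, so ΔT = 25.72 K.
COP_Carnot = T_H/ΔT = 295.37/25.72 = 11.48.
Q̇_max = COP_Carnot × Ẇ = 11.48 × 17400 Btu/h = 199800 Btu/h = 78.53 hp.

78.53 hp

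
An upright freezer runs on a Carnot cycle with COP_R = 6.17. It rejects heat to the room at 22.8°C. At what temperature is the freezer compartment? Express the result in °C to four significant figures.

-18.48 °C

For a Carnot refrigerator COP_R = T_C/(T_H − T_C), so T_C = COP·T_H/(1 + COP).
With T_H = 295.95 K, T_C = 6.17 × 295.95/7.170 = 254.67 K.
Converting, 254.67 K = -18.48°C.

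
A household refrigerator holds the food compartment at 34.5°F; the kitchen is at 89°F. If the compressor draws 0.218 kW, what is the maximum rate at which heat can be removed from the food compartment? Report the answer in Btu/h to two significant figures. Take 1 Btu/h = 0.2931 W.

In absolute terms T_C = 274.54 K and T_H = 304.82 K, so ΔT = 30.28 K.
COP_Carnot = T_C/ΔT = 274.54/30.28 = 9.067.
Q̇_max = COP_Carnot × Ẇ = 9.067 × 0.2180 kW = 1.977 kW = 6744 Btu/h.

6700 Btu/h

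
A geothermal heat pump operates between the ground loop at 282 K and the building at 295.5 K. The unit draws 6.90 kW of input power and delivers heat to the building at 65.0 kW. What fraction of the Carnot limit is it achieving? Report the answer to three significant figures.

COP_actual = Q̇_H/Ẇ = 65.00/6.900 = 9.420.
The reservoir spacing is ΔT = 295.5 − 282 = 13.50 K.
COP_Carnot = T_H/ΔT = 295.50/13.50 = 21.89.
η_II = COP_actual/COP_Carnot = 9.420/21.89 = 0.4304.

0.430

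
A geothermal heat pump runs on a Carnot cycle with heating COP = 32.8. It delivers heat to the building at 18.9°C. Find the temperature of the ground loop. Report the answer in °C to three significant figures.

COP_HP = T_H/(T_H − T_C) gives T_H − T_C = T_H/COP.
With T_H = 292.05 K, T_C = 292.05 × (1 − 1/32.8) = 283.15 K.
Converting, 283.15 K = 10.00°C.

10.0 °C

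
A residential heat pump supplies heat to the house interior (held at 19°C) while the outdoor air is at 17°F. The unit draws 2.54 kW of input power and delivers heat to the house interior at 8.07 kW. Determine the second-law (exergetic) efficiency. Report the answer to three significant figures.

0.297

COP_actual = Q̇_H/Ẇ = 8.070/2.540 = 3.177.
In absolute terms T_C = 264.82 K and T_H = 292.15 K, so ΔT = 27.33 K.
COP_Carnot = T_H/ΔT = 292.15/27.33 = 10.69.
η_II = COP_actual/COP_Carnot = 3.177/10.69 = 0.2973.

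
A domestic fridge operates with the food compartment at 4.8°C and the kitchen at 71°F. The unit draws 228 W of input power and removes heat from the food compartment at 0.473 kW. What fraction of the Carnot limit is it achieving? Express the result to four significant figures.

Converting, Q̇_C = 0.4730 kW = 473.0 W, so COP_actual = Q̇_C/Ẇ = 473.0/228.0 = 2.075.
In absolute terms T_C = 277.95 K and T_H = 294.82 K, so ΔT = 16.87 K.
COP_Carnot = T_C/ΔT = 277.95/16.87 = 16.48.
η_II = COP_actual/COP_Carnot = 2.075/16.48 = 0.1259.

0.1259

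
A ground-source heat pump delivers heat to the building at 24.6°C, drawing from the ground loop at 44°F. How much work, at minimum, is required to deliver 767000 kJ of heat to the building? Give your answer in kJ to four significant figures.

46200 kJ

In absolute terms T_C = 279.82 K and T_H = 297.75 K, so ΔT = 17.93 K.
The reversible limit is COP_HP = T_H/ΔT = 16.60, so W_min = Q_H/COP = Q_H·ΔT/T_H.
W_min = 767000 × 17.93/297.75 = 46200 kJ.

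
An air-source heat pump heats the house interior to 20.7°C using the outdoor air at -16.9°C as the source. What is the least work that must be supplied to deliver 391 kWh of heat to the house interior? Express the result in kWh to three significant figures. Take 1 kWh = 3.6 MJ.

50.0 kWh

In absolute terms T_C = 256.25 K and T_H = 293.85 K, so ΔT = 37.60 K.
The reversible limit is COP_HP = T_H/ΔT = 7.815, so W_min = Q_H/COP = Q_H·ΔT/T_H.
W_min = 391.0 × 37.60/293.85 = 50.03 kWh.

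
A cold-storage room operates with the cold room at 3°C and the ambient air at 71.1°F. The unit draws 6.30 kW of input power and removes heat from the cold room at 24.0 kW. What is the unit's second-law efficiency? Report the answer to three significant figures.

COP_actual = Q̇_C/Ẇ = 24.00/6.300 = 3.810.
In absolute terms T_C = 276.15 K and T_H = 294.87 K, so ΔT = 18.72 K.
COP_Carnot = T_C/ΔT = 276.15/18.72 = 14.75.
η_II = COP_actual/COP_Carnot = 3.810/14.75 = 0.2583.

0.258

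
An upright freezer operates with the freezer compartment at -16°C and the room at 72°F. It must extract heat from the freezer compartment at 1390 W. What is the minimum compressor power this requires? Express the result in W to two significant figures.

In absolute terms T_C = 257.15 K and T_H = 295.37 K, so ΔT = 38.22 K.
COP_Carnot = T_C/ΔT = 257.15/38.22 = 6.728.
Ẇ_min = Q̇/COP_Carnot = 1390/6.728 = 206.6 W.

210 W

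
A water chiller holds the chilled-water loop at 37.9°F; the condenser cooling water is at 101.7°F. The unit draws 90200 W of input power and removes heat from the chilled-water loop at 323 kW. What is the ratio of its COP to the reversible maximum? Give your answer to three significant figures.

Converting, Q̇_C = 323.0 kW = 323000 W, so COP_actual = Q̇_C/Ẇ = 323000/90200 = 3.581.
In absolute terms T_C = 276.43 K and T_H = 311.87 K, so ΔT = 35.44 K.
COP_Carnot = T_C/ΔT = 276.43/35.44 = 7.799.
η_II = COP_actual/COP_Carnot = 3.581/7.799 = 0.4592.

0.459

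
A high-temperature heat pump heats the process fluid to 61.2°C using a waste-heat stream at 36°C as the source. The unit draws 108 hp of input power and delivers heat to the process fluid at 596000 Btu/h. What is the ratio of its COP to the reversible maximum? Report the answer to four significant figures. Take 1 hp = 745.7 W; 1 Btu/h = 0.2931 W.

Converting, Q̇_H = 596000 Btu/h = 234.3 hp, so COP_actual = Q̇_H/Ẇ = 234.3/108.0 = 2.169.
In absolute terms T_C = 309.15 K and T_H = 334.35 K, so ΔT = 25.20 K.
COP_Carnot = T_H/ΔT = 334.35/25.20 = 13.27.
η_II = COP_actual/COP_Carnot = 2.169/13.27 = 0.1635.

0.1635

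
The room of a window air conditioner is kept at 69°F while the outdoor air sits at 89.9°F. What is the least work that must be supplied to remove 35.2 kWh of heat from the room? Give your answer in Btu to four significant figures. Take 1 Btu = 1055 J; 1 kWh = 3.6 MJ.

In absolute terms T_C = 293.71 K and T_H = 305.32 K, so ΔT = 11.61 K.
The reversible limit is COP_R = T_C/ΔT = 25.30, so W_min = Q_C/COP = Q_C·ΔT/T_C.
W_min = 35.20 × 11.61/293.71 = 1.392 kWh = 4748 Btu.

4748 Btu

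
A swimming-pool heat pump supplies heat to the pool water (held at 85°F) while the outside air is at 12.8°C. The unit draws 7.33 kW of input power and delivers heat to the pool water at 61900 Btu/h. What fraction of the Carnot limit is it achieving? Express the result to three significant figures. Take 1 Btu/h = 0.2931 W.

0.136

Converting, Q̇_H = 61900 Btu/h = 18.14 kW, so COP_actual = Q̇_H/Ẇ = 18.14/7.330 = 2.475.
In absolute terms T_C = 285.95 K and T_H = 302.59 K, so ΔT = 16.64 K.
COP_Carnot = T_H/ΔT = 302.59/16.64 = 18.18.
η_II = COP_actual/COP_Carnot = 2.475/18.18 = 0.1361.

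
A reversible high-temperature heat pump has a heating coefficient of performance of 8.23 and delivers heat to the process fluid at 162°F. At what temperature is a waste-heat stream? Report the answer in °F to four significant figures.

86.46 °F

COP_HP = T_H/(T_H − T_C) gives T_H − T_C = T_H/COP.
With T_H = 345.37 K, T_C = 345.37 × (1 − 1/8.23) = 303.41 K.
Converting, 303.41 K = 86.46°F.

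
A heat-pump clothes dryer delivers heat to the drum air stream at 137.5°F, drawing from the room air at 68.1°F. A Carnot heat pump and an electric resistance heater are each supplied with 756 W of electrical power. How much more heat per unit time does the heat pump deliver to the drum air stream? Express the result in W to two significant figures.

In absolute terms T_C = 293.21 K and T_H = 331.76 K, so ΔT = 38.56 K.
COP_Carnot = T_H/ΔT = 331.76/38.56 = 8.605.
The heat pump delivers Q̇_H = COP × Ẇ = 6505 W; the resistance heater delivers Ẇ = 756.0 W.
Extra = (COP − 1)·Ẇ = 5749 W.

5700 W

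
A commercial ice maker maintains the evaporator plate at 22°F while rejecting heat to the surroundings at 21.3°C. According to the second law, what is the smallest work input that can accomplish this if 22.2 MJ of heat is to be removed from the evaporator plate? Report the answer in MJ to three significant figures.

In absolute terms T_C = 267.59 K and T_H = 294.45 K, so ΔT = 26.86 K.
The reversible limit is COP_R = T_C/ΔT = 9.964, so W_min = Q_C/COP = Q_C·ΔT/T_C.
W_min = 22.20 × 26.86/267.59 = 2.228 MJ.

2.23 MJ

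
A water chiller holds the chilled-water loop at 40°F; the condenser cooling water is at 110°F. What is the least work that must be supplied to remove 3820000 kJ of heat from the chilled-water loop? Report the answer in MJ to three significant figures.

In absolute terms T_C = 277.59 K and T_H = 316.48 K, so ΔT = 38.89 K.
The reversible limit is COP_R = T_C/ΔT = 7.138, so W_min = Q_C/COP = Q_C·ΔT/T_C.
W_min = 3820000 × 38.89/277.59 = 535200 kJ = 535.2 MJ.

535 MJ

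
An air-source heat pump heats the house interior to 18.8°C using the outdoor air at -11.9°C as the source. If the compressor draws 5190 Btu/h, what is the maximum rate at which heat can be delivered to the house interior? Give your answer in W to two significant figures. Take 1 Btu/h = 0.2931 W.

In absolute terms T_C = 261.25 K and T_H = 291.95 K, so ΔT = 30.70 K.
COP_Carnot = T_H/ΔT = 291.95/30.70 = 9.510.
Q̇_max = COP_Carnot × Ẇ = 9.510 × 5190 Btu/h = 49360 Btu/h = 14470 W.

14000 W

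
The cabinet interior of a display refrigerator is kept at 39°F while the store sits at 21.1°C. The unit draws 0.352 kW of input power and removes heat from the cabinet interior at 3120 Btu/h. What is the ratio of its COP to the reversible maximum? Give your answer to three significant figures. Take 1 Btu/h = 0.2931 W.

Converting, Q̇_C = 3120 Btu/h = 0.9145 kW, so COP_actual = Q̇_C/Ẇ = 0.9145/0.3520 = 2.598.
In absolute terms T_C = 277.04 K and T_H = 294.25 K, so ΔT = 17.21 K.
COP_Carnot = T_C/ΔT = 277.04/17.21 = 16.10.
η_II = COP_actual/COP_Carnot = 2.598/16.10 = 0.1614.

0.161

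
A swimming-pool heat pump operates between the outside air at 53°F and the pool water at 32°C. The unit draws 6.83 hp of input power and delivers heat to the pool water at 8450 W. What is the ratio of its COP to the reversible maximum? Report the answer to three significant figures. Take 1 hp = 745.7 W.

0.111

Converting, Q̇_H = 8450 W = 11.33 hp, so COP_actual = Q̇_H/Ẇ = 11.33/6.830 = 1.659.
In absolute terms T_C = 284.82 K and T_H = 305.15 K, so ΔT = 20.33 K.
COP_Carnot = T_H/ΔT = 305.15/20.33 = 15.01.
η_II = COP_actual/COP_Carnot = 1.659/15.01 = 0.1106.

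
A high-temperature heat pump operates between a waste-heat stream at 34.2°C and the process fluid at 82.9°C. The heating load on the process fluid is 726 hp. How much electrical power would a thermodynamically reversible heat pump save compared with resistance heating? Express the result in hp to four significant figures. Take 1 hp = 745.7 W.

626.7 hp

In absolute terms T_C = 307.35 K and T_H = 356.05 K, so ΔT = 48.70 K.
COP_Carnot = T_H/ΔT = 356.05/48.70 = 7.311.
Resistance heating needs Ẇ_res = Q̇_H = 726.0 hp; the reversible heat pump needs only Ẇ_hp = Q̇_H/COP = 99.30 hp.
Saving = 726.0 − 99.30 = 626.7 hp.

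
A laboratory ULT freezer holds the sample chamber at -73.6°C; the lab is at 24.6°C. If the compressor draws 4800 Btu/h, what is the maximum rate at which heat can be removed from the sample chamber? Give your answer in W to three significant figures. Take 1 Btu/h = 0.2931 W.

2860 W

In absolute terms T_C = 199.55 K and T_H = 297.75 K, so ΔT = 98.20 K.
COP_Carnot = T_C/ΔT = 199.55/98.20 = 2.032.
Q̇_max = COP_Carnot × Ẇ = 2.032 × 4800 Btu/h = 9754 Btu/h = 2859 W.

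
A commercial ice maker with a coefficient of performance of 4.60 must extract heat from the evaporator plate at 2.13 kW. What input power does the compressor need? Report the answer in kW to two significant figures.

Ẇ = Q̇_C/COP = 2.130/4.60 = 0.4630 kW.

0.46 kW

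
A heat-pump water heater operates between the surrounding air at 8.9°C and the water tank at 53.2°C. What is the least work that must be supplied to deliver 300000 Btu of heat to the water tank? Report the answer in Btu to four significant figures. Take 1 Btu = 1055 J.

40720 Btu

In absolute terms T_C = 282.05 K and T_H = 326.35 K, so ΔT = 44.30 K.
The reversible limit is COP_HP = T_H/ΔT = 7.367, so W_min = Q_H/COP = Q_H·ΔT/T_H.
W_min = 300000 × 44.30/326.35 = 40720 Btu.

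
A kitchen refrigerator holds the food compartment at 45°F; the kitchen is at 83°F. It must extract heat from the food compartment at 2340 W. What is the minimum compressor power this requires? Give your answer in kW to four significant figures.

0.1762 kW

In absolute terms T_C = 280.37 K and T_H = 301.48 K, so ΔT = 21.11 K.
COP_Carnot = T_C/ΔT = 280.37/21.11 = 13.28.
Ẇ_min = Q̇/COP_Carnot = 2340/13.28 = 176.2 W = 0.1762 kW.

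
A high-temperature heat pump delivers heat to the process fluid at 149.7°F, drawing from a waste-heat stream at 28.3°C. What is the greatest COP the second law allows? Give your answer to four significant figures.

9.128

In absolute terms T_C = 301.45 K and T_H = 338.54 K, so ΔT = 37.09 K.
For a reversible cycle, COP_Carnot = T_H/ΔT = 338.54/37.09 = 9.128.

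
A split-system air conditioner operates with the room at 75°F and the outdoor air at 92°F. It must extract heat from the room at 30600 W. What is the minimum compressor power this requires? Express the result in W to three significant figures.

In absolute terms T_C = 297.04 K and T_H = 306.48 K, so ΔT = 9.444 K.
COP_Carnot = T_C/ΔT = 297.04/9.444 = 31.45.
Ẇ_min = Q̇/COP_Carnot = 30600/31.45 = 972.9 W.

973 W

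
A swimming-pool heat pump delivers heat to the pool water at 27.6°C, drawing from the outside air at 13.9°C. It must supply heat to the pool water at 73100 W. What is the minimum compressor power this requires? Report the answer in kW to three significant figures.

3.33 kW

In absolute terms T_C = 287.05 K and T_H = 300.75 K, so ΔT = 13.70 K.
COP_Carnot = T_H/ΔT = 300.75/13.70 = 21.95.
Ẇ_min = Q̇/COP_Carnot = 73100/21.95 = 3330 W = 3.330 kW.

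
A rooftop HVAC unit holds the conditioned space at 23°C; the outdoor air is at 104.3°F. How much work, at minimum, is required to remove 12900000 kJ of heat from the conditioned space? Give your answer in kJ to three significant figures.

In absolute terms T_C = 296.15 K and T_H = 313.32 K, so ΔT = 17.17 K.
The reversible limit is COP_R = T_C/ΔT = 17.25, so W_min = Q_C/COP = Q_C·ΔT/T_C.
W_min = 12900000 × 17.17/296.15 = 747800 kJ.

748000 kJ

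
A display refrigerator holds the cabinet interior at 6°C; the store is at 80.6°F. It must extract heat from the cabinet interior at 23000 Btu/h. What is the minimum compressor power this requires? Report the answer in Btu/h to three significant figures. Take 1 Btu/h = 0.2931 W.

In absolute terms T_C = 279.15 K and T_H = 300.15 K, so ΔT = 21.00 K.
COP_Carnot = T_C/ΔT = 279.15/21.00 = 13.29.
Ẇ_min = Q̇/COP_Carnot = 23000/13.29 = 1730 Btu/h.

1730 Btu/h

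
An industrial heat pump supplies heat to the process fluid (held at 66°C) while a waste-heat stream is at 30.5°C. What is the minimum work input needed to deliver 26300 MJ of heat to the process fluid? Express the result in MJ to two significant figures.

In absolute terms T_C = 303.65 K and T_H = 339.15 K, so ΔT = 35.50 K.
The reversible limit is COP_HP = T_H/ΔT = 9.554, so W_min = Q_H/COP = Q_H·ΔT/T_H.
W_min = 26300 × 35.50/339.15 = 2753 MJ.

2800 MJ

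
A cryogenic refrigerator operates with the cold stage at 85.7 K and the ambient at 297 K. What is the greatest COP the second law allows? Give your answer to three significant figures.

The reservoir spacing is ΔT = 297 − 85.7 = 211.3 K.
For a reversible cycle, COP_Carnot = T_C/ΔT = 85.70/211.3 = 0.4056.

0.406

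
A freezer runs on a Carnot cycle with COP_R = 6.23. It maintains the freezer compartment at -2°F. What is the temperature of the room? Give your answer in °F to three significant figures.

71.5 °F

COP_R = T_C/(T_H − T_C) gives T_H − T_C = T_C/COP.
With T_C = 254.26 K, T_H = 254.26 × (1 + 1/6.23) = 295.07 K.
Converting, 295.07 K = 71.46°F.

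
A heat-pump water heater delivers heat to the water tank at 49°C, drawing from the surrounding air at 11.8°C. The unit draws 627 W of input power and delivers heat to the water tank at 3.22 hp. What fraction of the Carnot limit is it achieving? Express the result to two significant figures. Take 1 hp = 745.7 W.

Converting, Q̇_H = 3.220 hp = 2401 W, so COP_actual = Q̇_H/Ẇ = 2401/627.0 = 3.830.
In absolute terms T_C = 284.95 K and T_H = 322.15 K, so ΔT = 37.20 K.
COP_Carnot = T_H/ΔT = 322.15/37.20 = 8.660.
η_II = COP_actual/COP_Carnot = 3.830/8.660 = 0.4422.

0.44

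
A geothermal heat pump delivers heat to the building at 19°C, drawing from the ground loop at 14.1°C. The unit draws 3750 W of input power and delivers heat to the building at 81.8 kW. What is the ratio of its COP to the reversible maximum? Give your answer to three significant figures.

Converting, Q̇_H = 81.80 kW = 81800 W, so COP_actual = Q̇_H/Ẇ = 81800/3750 = 21.81.
In absolute terms T_C = 287.25 K and T_H = 292.15 K, so ΔT = 4.900 K.
COP_Carnot = T_H/ΔT = 292.15/4.900 = 59.62.
η_II = COP_actual/COP_Carnot = 21.81/59.62 = 0.3659.

0.366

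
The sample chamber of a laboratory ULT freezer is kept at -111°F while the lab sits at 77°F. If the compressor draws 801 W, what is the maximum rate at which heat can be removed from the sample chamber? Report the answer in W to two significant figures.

In absolute terms T_C = 193.71 K and T_H = 298.15 K, so ΔT = 104.4 K.
COP_Carnot = T_C/ΔT = 193.71/104.4 = 1.855.
Q̇_max = COP_Carnot × Ẇ = 1.855 × 801.0 W = 1486 W.

1500 W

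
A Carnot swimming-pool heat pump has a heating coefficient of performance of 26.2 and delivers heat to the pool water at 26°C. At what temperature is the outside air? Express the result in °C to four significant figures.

14.58 °C

COP_HP = T_H/(T_H − T_C) gives T_H − T_C = T_H/COP.
With T_H = 299.15 K, T_C = 299.15 × (1 − 1/26.2) = 287.73 K.
Converting, 287.73 K = 14.58°C.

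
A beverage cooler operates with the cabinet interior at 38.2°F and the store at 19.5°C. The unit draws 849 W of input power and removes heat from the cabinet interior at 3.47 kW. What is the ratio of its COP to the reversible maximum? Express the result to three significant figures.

Converting, Q̇_C = 3.470 kW = 3470 W, so COP_actual = Q̇_C/Ẇ = 3470/849.0 = 4.087.
In absolute terms T_C = 276.59 K and T_H = 292.65 K, so ΔT = 16.06 K.
COP_Carnot = T_C/ΔT = 276.59/16.06 = 17.23.
η_II = COP_actual/COP_Carnot = 4.087/17.23 = 0.2372.

0.237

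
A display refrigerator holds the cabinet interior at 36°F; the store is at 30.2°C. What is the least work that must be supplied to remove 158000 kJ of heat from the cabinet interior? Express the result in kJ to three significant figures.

16100 kJ

In absolute terms T_C = 275.37 K and T_H = 303.35 K, so ΔT = 27.98 K.
The reversible limit is COP_R = T_C/ΔT = 9.843, so W_min = Q_C/COP = Q_C·ΔT/T_C.
W_min = 158000 × 27.98/275.37 = 16050 kJ.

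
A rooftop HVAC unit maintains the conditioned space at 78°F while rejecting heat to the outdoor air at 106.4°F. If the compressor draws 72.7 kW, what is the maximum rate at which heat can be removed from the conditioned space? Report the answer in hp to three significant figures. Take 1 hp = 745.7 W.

1850 hp

In absolute terms T_C = 298.71 K and T_H = 314.48 K, so ΔT = 15.78 K.
COP_Carnot = T_C/ΔT = 298.71/15.78 = 18.93.
Q̇_max = COP_Carnot × Ẇ = 18.93 × 72.70 kW = 1376 kW = 1846 hp.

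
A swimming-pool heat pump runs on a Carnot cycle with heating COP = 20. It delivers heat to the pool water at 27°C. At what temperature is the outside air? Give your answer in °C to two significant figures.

12 °C

COP_HP = T_H/(T_H − T_C) gives T_H − T_C = T_H/COP.
With T_H = 300.15 K, T_C = 300.15 × (1 − 1/20) = 285.14 K.
Converting, 285.14 K = 11.99°C.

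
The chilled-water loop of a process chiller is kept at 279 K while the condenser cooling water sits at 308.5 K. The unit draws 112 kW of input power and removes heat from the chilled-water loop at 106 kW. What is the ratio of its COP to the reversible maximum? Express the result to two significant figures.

COP_actual = Q̇_C/Ẇ = 106.0/112.0 = 0.9464.
The reservoir spacing is ΔT = 308.5 − 279 = 29.50 K.
COP_Carnot = T_C/ΔT = 279.00/29.50 = 9.458.
η_II = COP_actual/COP_Carnot = 0.9464/9.458 = 0.1001.

0.10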